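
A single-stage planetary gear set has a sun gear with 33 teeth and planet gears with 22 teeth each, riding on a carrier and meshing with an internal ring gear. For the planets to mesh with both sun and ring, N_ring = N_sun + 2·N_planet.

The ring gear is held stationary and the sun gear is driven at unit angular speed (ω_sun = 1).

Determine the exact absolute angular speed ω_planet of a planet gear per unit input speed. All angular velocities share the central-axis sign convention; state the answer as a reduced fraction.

-3/4

N_ring = 33 + 2·22 = 77
33(ω_s−ω_c) = −77(ω_r−ω_c),  ω_r=0, ω_s=1
33(1−ω_c) = −77(0−ω_c)  ⇒  110ω_c = 33  ⇒  ω_c = 3/10
sun–planet: 33·(1−3/10) = −22·(ω_p−ω_c)  ⇒  ω_p−ω_c = −(33/22)·(7/10) = -21/20
ω_p = 3/10 − 21/20 = -3/4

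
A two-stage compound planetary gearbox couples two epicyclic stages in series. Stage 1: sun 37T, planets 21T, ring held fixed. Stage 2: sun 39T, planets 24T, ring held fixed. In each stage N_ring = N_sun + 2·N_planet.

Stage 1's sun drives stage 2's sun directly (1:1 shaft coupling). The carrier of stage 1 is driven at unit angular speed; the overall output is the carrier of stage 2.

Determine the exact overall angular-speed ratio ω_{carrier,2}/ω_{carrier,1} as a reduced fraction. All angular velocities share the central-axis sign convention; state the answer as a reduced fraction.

754/777

Stage 1: N_ring = 37 + 2·21 = 79
Stage 1: 37(ω_s−ω_c) = −79(ω_r−ω_c),  ω_r=0, ω_c=1
Stage 1: ω_s = 1 − (79/37)(0−1) = 116/37
  ⇒ ω_s¹/ω_c¹ = 116/37
Stage 2: N_ring = 39 + 2·24 = 87
Stage 2: 39(ω_s−ω_c) = −87(ω_r−ω_c),  ω_r=0, ω_s=1
Stage 2: 39(1−ω_c) = −87(0−ω_c)  ⇒  126ω_c = 39  ⇒  ω_c = 13/42
  ⇒ ω_c²/ω_s² = 13/42
Coupling ω_s² = ω_s¹ ⇒ overall = 116/37 × 13/42 = 754/777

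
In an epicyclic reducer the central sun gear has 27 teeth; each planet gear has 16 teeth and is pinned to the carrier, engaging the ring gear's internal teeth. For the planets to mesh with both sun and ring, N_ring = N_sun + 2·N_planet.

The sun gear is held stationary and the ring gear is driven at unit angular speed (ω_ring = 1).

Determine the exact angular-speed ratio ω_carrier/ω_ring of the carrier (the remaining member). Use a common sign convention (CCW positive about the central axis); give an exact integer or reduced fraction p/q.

59/86

N_ring = 27 + 2·16 = 59
27(ω_s−ω_c) = −59(ω_r−ω_c),  ω_s=0, ω_r=1
27(0−ω_c) = −59(1−ω_c)  ⇒  86ω_c = 59  ⇒  ω_c = 59/86
ω_c/ω_r = 59/86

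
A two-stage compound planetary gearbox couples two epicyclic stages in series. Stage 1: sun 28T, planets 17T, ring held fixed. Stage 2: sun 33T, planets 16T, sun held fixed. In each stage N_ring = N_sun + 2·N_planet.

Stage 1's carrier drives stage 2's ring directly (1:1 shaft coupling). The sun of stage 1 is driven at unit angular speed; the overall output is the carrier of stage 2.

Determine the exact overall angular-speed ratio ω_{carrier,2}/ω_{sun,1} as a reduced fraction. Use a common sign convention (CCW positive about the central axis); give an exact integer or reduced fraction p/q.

Stage 1: N_ring = 28 + 2·17 = 62
Stage 1: 28(ω_s−ω_c) = −62(ω_r−ω_c),  ω_r=0, ω_s=1
Stage 1: 28(1−ω_c) = −62(0−ω_c)  ⇒  90ω_c = 28  ⇒  ω_c = 14/45
  ⇒ ω_c¹/ω_s¹ = 14/45
Stage 2: N_ring = 33 + 2·16 = 65
Stage 2: 33(ω_s−ω_c) = −65(ω_r−ω_c),  ω_s=0, ω_r=1
Stage 2: 33(0−ω_c) = −65(1−ω_c)  ⇒  98ω_c = 65  ⇒  ω_c = 65/98
  ⇒ ω_c²/ω_r² = 65/98
Coupling ω_r² = ω_c¹ ⇒ overall = 14/45 × 65/98 = 13/63

13/63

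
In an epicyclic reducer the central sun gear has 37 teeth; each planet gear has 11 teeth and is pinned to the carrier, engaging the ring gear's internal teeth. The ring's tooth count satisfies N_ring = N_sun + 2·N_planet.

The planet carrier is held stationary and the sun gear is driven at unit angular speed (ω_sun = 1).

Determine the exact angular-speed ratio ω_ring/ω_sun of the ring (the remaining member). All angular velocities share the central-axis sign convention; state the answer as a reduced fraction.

N_ring = 37 + 2·11 = 59
37(ω_s−ω_c) = −59(ω_r−ω_c),  ω_c=0, ω_s=1
ω_r = 0 − (37/59)(1−0) = -37/59
ω_r/ω_s = -37/59

-37/59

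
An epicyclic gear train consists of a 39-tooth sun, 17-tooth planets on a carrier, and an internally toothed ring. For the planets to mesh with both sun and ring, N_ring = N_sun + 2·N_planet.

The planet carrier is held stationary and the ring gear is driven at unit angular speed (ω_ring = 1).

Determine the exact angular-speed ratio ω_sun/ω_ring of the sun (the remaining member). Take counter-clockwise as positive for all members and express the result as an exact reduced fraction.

-73/39

N_ring = 39 + 2·17 = 73
39(ω_s−ω_c) = −73(ω_r−ω_c),  ω_c=0, ω_r=1
ω_s = 0 − (73/39)(1−0) = -73/39
ω_s/ω_r = -73/39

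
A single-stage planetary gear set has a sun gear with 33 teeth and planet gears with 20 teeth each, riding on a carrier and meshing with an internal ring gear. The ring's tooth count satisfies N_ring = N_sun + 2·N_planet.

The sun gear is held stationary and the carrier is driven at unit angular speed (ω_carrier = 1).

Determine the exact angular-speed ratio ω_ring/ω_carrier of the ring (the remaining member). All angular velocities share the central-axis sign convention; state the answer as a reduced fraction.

106/73

N_ring = 33 + 2·20 = 73
33(ω_s−ω_c) = −73(ω_r−ω_c),  ω_s=0, ω_c=1
ω_r = 1 − (33/73)(0−1) = 106/73
ω_r/ω_c = 106/73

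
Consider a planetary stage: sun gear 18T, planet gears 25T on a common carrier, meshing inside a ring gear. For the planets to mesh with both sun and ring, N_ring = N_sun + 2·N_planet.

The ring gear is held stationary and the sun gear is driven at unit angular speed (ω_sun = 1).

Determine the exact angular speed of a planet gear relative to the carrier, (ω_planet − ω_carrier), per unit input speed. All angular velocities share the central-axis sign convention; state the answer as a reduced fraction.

-612/1075

N_ring = 18 + 2·25 = 68
18(ω_s−ω_c) = −68(ω_r−ω_c),  ω_r=0, ω_s=1
18(1−ω_c) = −68(0−ω_c)  ⇒  86ω_c = 18  ⇒  ω_c = 9/43
sun–planet: 18·(1−9/43) = −25·(ω_p−ω_c)  ⇒  ω_p−ω_c = −(18/25)·(34/43) = -612/1075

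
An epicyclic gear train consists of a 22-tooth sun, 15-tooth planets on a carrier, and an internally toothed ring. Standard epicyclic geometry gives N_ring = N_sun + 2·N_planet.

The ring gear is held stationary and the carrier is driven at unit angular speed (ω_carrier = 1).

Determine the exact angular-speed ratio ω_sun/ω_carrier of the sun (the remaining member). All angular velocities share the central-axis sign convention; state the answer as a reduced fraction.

37/11

N_ring = 22 + 2·15 = 52
22(ω_s−ω_c) = −52(ω_r−ω_c),  ω_r=0, ω_c=1
ω_s = 1 − (52/22)(0−1) = 37/11
ω_s/ω_c = 37/11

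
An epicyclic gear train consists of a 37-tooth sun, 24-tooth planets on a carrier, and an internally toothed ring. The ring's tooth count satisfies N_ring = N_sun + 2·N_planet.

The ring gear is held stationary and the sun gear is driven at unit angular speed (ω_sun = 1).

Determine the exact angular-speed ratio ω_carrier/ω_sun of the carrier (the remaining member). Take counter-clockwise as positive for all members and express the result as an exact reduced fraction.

N_ring = 37 + 2·24 = 85
37(ω_s−ω_c) = −85(ω_r−ω_c),  ω_r=0, ω_s=1
37(1−ω_c) = −85(0−ω_c)  ⇒  122ω_c = 37  ⇒  ω_c = 37/122
ω_c/ω_s = 37/122

37/122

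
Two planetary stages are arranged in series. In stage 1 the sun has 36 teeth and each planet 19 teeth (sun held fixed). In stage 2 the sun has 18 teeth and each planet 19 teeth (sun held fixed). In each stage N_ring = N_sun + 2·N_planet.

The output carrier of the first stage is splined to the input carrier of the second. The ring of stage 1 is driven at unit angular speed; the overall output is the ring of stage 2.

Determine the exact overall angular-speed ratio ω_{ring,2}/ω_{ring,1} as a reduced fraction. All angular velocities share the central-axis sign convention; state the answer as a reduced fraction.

Stage 1: N_ring = 36 + 2·19 = 74
Stage 1: 36(ω_s−ω_c) = −74(ω_r−ω_c),  ω_s=0, ω_r=1
Stage 1: 36(0−ω_c) = −74(1−ω_c)  ⇒  110ω_c = 74  ⇒  ω_c = 37/55
  ⇒ ω_c¹/ω_r¹ = 37/55
Stage 2: N_ring = 18 + 2·19 = 56
Stage 2: 18(ω_s−ω_c) = −56(ω_r−ω_c),  ω_s=0, ω_c=1
Stage 2: ω_r = 1 − (18/56)(0−1) = 37/28
  ⇒ ω_r²/ω_c² = 37/28
Coupling ω_c² = ω_c¹ ⇒ overall = 37/55 × 37/28 = 1369/1540

1369/1540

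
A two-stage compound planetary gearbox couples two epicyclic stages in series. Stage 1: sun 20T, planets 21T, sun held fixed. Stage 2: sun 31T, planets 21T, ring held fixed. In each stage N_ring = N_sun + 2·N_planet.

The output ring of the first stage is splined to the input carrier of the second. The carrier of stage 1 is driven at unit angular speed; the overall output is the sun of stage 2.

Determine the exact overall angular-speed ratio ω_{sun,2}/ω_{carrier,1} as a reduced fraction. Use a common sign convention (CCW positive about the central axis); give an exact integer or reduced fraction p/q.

Stage 1: N_ring = 20 + 2·21 = 62
Stage 1: 20(ω_s−ω_c) = −62(ω_r−ω_c),  ω_s=0, ω_c=1
Stage 1: ω_r = 1 − (20/62)(0−1) = 41/31
  ⇒ ω_r¹/ω_c¹ = 41/31
Stage 2: N_ring = 31 + 2·21 = 73
Stage 2: 31(ω_s−ω_c) = −73(ω_r−ω_c),  ω_r=0, ω_c=1
Stage 2: ω_s = 1 − (73/31)(0−1) = 104/31
  ⇒ ω_s²/ω_c² = 104/31
Coupling ω_c² = ω_r¹ ⇒ overall = 41/31 × 104/31 = 4264/961

4264/961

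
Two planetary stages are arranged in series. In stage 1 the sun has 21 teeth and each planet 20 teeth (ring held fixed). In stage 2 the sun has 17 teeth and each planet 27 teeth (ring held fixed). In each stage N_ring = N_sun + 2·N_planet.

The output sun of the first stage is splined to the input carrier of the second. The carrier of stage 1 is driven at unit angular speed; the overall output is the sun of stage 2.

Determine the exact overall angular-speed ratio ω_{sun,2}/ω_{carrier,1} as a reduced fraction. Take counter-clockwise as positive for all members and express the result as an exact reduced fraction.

7216/357

Stage 1: N_ring = 21 + 2·20 = 61
Stage 1: 21(ω_s−ω_c) = −61(ω_r−ω_c),  ω_r=0, ω_c=1
Stage 1: ω_s = 1 − (61/21)(0−1) = 82/21
  ⇒ ω_s¹/ω_c¹ = 82/21
Stage 2: N_ring = 17 + 2·27 = 71
Stage 2: 17(ω_s−ω_c) = −71(ω_r−ω_c),  ω_r=0, ω_c=1
Stage 2: ω_s = 1 − (71/17)(0−1) = 88/17
  ⇒ ω_s²/ω_c² = 88/17
Coupling ω_c² = ω_s¹ ⇒ overall = 82/21 × 88/17 = 7216/357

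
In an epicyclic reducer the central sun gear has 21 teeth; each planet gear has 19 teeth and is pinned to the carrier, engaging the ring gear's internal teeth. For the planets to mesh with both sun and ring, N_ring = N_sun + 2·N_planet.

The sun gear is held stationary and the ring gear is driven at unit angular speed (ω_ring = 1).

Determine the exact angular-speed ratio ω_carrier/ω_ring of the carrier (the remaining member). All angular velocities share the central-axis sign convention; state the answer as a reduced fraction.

59/80

N_ring = 21 + 2·19 = 59
21(ω_s−ω_c) = −59(ω_r−ω_c),  ω_s=0, ω_r=1
21(0−ω_c) = −59(1−ω_c)  ⇒  80ω_c = 59  ⇒  ω_c = 59/80
ω_c/ω_r = 59/80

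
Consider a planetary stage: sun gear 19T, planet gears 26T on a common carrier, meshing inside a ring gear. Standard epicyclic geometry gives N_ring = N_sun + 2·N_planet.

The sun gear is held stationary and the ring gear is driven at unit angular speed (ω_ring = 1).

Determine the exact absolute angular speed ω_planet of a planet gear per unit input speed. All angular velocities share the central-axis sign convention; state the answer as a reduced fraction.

71/52

N_ring = 19 + 2·26 = 71
19(ω_s−ω_c) = −71(ω_r−ω_c),  ω_s=0, ω_r=1
19(0−ω_c) = −71(1−ω_c)  ⇒  90ω_c = 71  ⇒  ω_c = 71/90
sun–planet: 19·(0−71/90) = −26·(ω_p−ω_c)  ⇒  ω_p−ω_c = −(19/26)·(-71/90) = 1349/2340
ω_p = 71/90 + 1349/2340 = 71/52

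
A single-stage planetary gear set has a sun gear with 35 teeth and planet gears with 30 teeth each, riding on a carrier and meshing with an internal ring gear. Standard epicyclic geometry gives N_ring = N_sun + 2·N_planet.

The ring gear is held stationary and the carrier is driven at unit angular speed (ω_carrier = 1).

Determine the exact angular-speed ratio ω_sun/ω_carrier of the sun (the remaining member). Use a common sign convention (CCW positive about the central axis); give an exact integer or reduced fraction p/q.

26/7

N_ring = 35 + 2·30 = 95
35(ω_s−ω_c) = −95(ω_r−ω_c),  ω_r=0, ω_c=1
ω_s = 1 − (95/35)(0−1) = 26/7
ω_s/ω_c = 26/7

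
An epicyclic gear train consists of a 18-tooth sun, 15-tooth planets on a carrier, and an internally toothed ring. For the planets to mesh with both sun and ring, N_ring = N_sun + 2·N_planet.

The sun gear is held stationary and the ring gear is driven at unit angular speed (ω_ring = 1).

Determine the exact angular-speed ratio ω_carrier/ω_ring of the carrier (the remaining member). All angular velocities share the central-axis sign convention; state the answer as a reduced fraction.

8/11

N_ring = 18 + 2·15 = 48
18(ω_s−ω_c) = −48(ω_r−ω_c),  ω_s=0, ω_r=1
18(0−ω_c) = −48(1−ω_c)  ⇒  66ω_c = 48  ⇒  ω_c = 8/11
ω_c/ω_r = 8/11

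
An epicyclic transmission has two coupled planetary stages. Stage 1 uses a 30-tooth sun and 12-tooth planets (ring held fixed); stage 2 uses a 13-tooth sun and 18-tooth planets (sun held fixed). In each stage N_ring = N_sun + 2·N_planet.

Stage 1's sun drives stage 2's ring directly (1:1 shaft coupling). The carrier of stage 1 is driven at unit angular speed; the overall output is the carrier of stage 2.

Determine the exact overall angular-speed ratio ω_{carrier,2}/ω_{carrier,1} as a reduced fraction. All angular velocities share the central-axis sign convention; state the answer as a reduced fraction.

343/155

Stage 1: N_ring = 30 + 2·12 = 54
Stage 1: 30(ω_s−ω_c) = −54(ω_r−ω_c),  ω_r=0, ω_c=1
Stage 1: ω_s = 1 − (54/30)(0−1) = 14/5
  ⇒ ω_s¹/ω_c¹ = 14/5
Stage 2: N_ring = 13 + 2·18 = 49
Stage 2: 13(ω_s−ω_c) = −49(ω_r−ω_c),  ω_s=0, ω_r=1
Stage 2: 13(0−ω_c) = −49(1−ω_c)  ⇒  62ω_c = 49  ⇒  ω_c = 49/62
  ⇒ ω_c²/ω_r² = 49/62
Coupling ω_r² = ω_s¹ ⇒ overall = 14/5 × 49/62 = 343/155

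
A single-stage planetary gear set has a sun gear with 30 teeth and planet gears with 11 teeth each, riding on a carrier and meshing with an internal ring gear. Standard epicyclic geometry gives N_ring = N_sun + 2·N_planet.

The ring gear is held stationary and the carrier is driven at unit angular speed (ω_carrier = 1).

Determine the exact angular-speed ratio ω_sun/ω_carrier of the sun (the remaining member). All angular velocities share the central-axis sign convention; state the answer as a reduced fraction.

N_ring = 30 + 2·11 = 52
30(ω_s−ω_c) = −52(ω_r−ω_c),  ω_r=0, ω_c=1
ω_s = 1 − (52/30)(0−1) = 41/15
ω_s/ω_c = 41/15

41/15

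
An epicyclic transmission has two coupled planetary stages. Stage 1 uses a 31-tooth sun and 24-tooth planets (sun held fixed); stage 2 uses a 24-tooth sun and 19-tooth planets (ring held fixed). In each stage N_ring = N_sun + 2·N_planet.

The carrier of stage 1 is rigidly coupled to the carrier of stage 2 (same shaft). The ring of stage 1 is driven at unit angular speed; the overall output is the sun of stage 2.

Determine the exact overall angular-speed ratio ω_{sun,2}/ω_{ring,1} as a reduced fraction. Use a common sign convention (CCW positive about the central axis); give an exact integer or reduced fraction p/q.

3397/1320

Stage 1: N_ring = 31 + 2·24 = 79
Stage 1: 31(ω_s−ω_c) = −79(ω_r−ω_c),  ω_s=0, ω_r=1
Stage 1: 31(0−ω_c) = −79(1−ω_c)  ⇒  110ω_c = 79  ⇒  ω_c = 79/110
  ⇒ ω_c¹/ω_r¹ = 79/110
Stage 2: N_ring = 24 + 2·19 = 62
Stage 2: 24(ω_s−ω_c) = −62(ω_r−ω_c),  ω_r=0, ω_c=1
Stage 2: ω_s = 1 − (62/24)(0−1) = 43/12
  ⇒ ω_s²/ω_c² = 43/12
Coupling ω_c² = ω_c¹ ⇒ overall = 79/110 × 43/12 = 3397/1320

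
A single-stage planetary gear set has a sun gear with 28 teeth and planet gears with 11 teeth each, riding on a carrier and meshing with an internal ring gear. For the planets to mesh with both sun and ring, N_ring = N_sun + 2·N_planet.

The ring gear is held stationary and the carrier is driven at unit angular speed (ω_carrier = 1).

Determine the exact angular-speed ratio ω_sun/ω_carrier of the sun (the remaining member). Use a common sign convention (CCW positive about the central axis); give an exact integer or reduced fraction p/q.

N_ring = 28 + 2·11 = 50
28(ω_s−ω_c) = −50(ω_r−ω_c),  ω_r=0, ω_c=1
ω_s = 1 − (50/28)(0−1) = 39/14
ω_s/ω_c = 39/14

39/14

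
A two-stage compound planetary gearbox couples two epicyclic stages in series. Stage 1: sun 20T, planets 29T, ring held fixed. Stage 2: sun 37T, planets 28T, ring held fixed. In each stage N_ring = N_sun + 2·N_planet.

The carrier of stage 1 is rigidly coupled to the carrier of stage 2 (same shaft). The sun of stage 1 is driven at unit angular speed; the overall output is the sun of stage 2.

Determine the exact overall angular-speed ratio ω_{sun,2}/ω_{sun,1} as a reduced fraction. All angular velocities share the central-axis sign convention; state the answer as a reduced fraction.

Stage 1: N_ring = 20 + 2·29 = 78
Stage 1: 20(ω_s−ω_c) = −78(ω_r−ω_c),  ω_r=0, ω_s=1
Stage 1: 20(1−ω_c) = −78(0−ω_c)  ⇒  98ω_c = 20  ⇒  ω_c = 10/49
  ⇒ ω_c¹/ω_s¹ = 10/49
Stage 2: N_ring = 37 + 2·28 = 93
Stage 2: 37(ω_s−ω_c) = −93(ω_r−ω_c),  ω_r=0, ω_c=1
Stage 2: ω_s = 1 − (93/37)(0−1) = 130/37
  ⇒ ω_s²/ω_c² = 130/37
Coupling ω_c² = ω_c¹ ⇒ overall = 10/49 × 130/37 = 1300/1813

1300/1813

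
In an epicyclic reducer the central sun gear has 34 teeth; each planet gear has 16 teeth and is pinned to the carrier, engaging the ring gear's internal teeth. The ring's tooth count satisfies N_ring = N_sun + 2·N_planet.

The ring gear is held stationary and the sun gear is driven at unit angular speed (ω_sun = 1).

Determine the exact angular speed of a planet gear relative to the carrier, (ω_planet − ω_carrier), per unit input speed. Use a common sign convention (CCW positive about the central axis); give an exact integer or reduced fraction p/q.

N_ring = 34 + 2·16 = 66
34(ω_s−ω_c) = −66(ω_r−ω_c),  ω_r=0, ω_s=1
34(1−ω_c) = −66(0−ω_c)  ⇒  100ω_c = 34  ⇒  ω_c = 17/50
sun–planet: 34·(1−17/50) = −16·(ω_p−ω_c)  ⇒  ω_p−ω_c = −(34/16)·(33/50) = -561/400

-561/400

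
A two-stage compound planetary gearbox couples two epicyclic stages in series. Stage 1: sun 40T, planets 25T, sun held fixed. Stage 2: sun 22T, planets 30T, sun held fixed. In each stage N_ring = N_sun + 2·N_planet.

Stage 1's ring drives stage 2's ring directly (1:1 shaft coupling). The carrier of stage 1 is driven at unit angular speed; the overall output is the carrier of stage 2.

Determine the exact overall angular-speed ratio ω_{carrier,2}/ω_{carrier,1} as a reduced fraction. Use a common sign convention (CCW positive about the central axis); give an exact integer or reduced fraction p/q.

Stage 1: N_ring = 40 + 2·25 = 90
Stage 1: 40(ω_s−ω_c) = −90(ω_r−ω_c),  ω_s=0, ω_c=1
Stage 1: ω_r = 1 − (40/90)(0−1) = 13/9
  ⇒ ω_r¹/ω_c¹ = 13/9
Stage 2: N_ring = 22 + 2·30 = 82
Stage 2: 22(ω_s−ω_c) = −82(ω_r−ω_c),  ω_s=0, ω_r=1
Stage 2: 22(0−ω_c) = −82(1−ω_c)  ⇒  104ω_c = 82  ⇒  ω_c = 41/52
  ⇒ ω_c²/ω_r² = 41/52
Coupling ω_r² = ω_r¹ ⇒ overall = 13/9 × 41/52 = 41/36

41/36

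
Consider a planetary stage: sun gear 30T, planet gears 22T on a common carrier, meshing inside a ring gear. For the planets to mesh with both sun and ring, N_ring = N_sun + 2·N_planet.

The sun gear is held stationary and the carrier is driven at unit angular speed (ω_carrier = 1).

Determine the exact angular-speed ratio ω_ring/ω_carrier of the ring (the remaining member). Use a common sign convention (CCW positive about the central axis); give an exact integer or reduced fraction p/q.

N_ring = 30 + 2·22 = 74
30(ω_s−ω_c) = −74(ω_r−ω_c),  ω_s=0, ω_c=1
ω_r = 1 − (30/74)(0−1) = 52/37
ω_r/ω_c = 52/37

52/37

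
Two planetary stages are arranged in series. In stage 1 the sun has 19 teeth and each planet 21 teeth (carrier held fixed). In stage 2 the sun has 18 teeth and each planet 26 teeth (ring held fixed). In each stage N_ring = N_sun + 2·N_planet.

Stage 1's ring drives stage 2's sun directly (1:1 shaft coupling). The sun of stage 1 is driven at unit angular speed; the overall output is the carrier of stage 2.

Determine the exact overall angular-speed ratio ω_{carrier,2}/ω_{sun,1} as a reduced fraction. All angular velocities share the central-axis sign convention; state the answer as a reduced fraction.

Stage 1: N_ring = 19 + 2·21 = 61
Stage 1: 19(ω_s−ω_c) = −61(ω_r−ω_c),  ω_c=0, ω_s=1
Stage 1: ω_r = 0 − (19/61)(1−0) = -19/61
  ⇒ ω_r¹/ω_s¹ = -19/61
Stage 2: N_ring = 18 + 2·26 = 70
Stage 2: 18(ω_s−ω_c) = −70(ω_r−ω_c),  ω_r=0, ω_s=1
Stage 2: 18(1−ω_c) = −70(0−ω_c)  ⇒  88ω_c = 18  ⇒  ω_c = 9/44
  ⇒ ω_c²/ω_s² = 9/44
Coupling ω_s² = ω_r¹ ⇒ overall = -19/61 × 9/44 = -171/2684

-171/2684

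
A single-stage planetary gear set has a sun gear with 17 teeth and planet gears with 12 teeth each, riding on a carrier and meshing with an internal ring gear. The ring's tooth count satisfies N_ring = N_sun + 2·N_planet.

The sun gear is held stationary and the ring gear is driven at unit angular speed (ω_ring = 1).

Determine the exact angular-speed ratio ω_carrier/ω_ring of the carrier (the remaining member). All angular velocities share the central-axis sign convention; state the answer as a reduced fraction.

N_ring = 17 + 2·12 = 41
17(ω_s−ω_c) = −41(ω_r−ω_c),  ω_s=0, ω_r=1
17(0−ω_c) = −41(1−ω_c)  ⇒  58ω_c = 41  ⇒  ω_c = 41/58
ω_c/ω_r = 41/58

41/58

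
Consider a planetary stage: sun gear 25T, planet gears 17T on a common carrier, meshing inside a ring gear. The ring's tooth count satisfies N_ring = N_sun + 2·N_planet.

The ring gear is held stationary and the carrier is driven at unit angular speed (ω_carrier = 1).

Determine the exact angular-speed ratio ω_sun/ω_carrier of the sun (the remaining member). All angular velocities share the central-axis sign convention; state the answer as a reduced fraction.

N_ring = 25 + 2·17 = 59
25(ω_s−ω_c) = −59(ω_r−ω_c),  ω_r=0, ω_c=1
ω_s = 1 − (59/25)(0−1) = 84/25
ω_s/ω_c = 84/25

84/25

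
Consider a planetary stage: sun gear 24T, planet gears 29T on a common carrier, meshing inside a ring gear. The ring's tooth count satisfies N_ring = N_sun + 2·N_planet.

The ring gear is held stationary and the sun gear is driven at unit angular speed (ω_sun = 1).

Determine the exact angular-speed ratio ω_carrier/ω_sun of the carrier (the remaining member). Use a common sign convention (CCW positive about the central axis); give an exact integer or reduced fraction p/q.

12/53

N_ring = 24 + 2·29 = 82
24(ω_s−ω_c) = −82(ω_r−ω_c),  ω_r=0, ω_s=1
24(1−ω_c) = −82(0−ω_c)  ⇒  106ω_c = 24  ⇒  ω_c = 12/53
ω_c/ω_s = 12/53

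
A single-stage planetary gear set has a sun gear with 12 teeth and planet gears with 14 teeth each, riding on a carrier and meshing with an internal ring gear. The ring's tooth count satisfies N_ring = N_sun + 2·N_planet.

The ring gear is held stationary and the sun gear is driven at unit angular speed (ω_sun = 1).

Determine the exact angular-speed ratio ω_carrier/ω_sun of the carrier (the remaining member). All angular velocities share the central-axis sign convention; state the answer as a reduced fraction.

N_ring = 12 + 2·14 = 40
12(ω_s−ω_c) = −40(ω_r−ω_c),  ω_r=0, ω_s=1
12(1−ω_c) = −40(0−ω_c)  ⇒  52ω_c = 12  ⇒  ω_c = 3/13
ω_c/ω_s = 3/13

3/13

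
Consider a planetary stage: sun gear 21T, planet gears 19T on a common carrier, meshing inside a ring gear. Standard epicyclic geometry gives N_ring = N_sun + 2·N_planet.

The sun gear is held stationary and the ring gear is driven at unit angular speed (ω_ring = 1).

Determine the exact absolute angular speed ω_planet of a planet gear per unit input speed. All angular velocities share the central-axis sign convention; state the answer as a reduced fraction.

59/38

N_ring = 21 + 2·19 = 59
21(ω_s−ω_c) = −59(ω_r−ω_c),  ω_s=0, ω_r=1
21(0−ω_c) = −59(1−ω_c)  ⇒  80ω_c = 59  ⇒  ω_c = 59/80
sun–planet: 21·(0−59/80) = −19·(ω_p−ω_c)  ⇒  ω_p−ω_c = −(21/19)·(-59/80) = 1239/1520
ω_p = 59/80 + 1239/1520 = 59/38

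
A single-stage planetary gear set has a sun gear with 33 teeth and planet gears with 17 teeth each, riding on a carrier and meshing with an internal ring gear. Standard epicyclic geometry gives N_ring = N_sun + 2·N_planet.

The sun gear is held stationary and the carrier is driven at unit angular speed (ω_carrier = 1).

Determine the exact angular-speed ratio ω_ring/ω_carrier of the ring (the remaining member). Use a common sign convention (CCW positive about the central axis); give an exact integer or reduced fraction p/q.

100/67

N_ring = 33 + 2·17 = 67
33(ω_s−ω_c) = −67(ω_r−ω_c),  ω_s=0, ω_c=1
ω_r = 1 − (33/67)(0−1) = 100/67
ω_r/ω_c = 100/67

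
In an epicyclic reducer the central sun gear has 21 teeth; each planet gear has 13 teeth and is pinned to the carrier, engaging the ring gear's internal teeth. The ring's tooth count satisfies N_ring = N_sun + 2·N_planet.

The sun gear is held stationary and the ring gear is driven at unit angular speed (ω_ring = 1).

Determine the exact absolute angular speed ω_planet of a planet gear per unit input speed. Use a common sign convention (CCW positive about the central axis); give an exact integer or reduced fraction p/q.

N_ring = 21 + 2·13 = 47
21(ω_s−ω_c) = −47(ω_r−ω_c),  ω_s=0, ω_r=1
21(0−ω_c) = −47(1−ω_c)  ⇒  68ω_c = 47  ⇒  ω_c = 47/68
sun–planet: 21·(0−47/68) = −13·(ω_p−ω_c)  ⇒  ω_p−ω_c = −(21/13)·(-47/68) = 987/884
ω_p = 47/68 + 987/884 = 47/26

47/26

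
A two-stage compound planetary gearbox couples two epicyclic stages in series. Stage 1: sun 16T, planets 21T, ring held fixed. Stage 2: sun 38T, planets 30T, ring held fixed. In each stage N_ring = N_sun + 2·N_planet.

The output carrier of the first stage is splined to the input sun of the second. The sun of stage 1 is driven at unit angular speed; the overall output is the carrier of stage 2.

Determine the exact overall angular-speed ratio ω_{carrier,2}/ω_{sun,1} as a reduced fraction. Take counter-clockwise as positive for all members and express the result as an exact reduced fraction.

Stage 1: N_ring = 16 + 2·21 = 58
Stage 1: 16(ω_s−ω_c) = −58(ω_r−ω_c),  ω_r=0, ω_s=1
Stage 1: 16(1−ω_c) = −58(0−ω_c)  ⇒  74ω_c = 16  ⇒  ω_c = 8/37
  ⇒ ω_c¹/ω_s¹ = 8/37
Stage 2: N_ring = 38 + 2·30 = 98
Stage 2: 38(ω_s−ω_c) = −98(ω_r−ω_c),  ω_r=0, ω_s=1
Stage 2: 38(1−ω_c) = −98(0−ω_c)  ⇒  136ω_c = 38  ⇒  ω_c = 19/68
  ⇒ ω_c²/ω_s² = 19/68
Coupling ω_s² = ω_c¹ ⇒ overall = 8/37 × 19/68 = 38/629

38/629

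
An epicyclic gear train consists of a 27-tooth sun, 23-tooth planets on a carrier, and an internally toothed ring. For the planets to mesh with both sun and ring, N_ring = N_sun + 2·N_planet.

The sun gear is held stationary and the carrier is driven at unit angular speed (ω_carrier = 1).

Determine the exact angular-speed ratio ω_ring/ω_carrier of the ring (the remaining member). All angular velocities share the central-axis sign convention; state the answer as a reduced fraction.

N_ring = 27 + 2·23 = 73
27(ω_s−ω_c) = −73(ω_r−ω_c),  ω_s=0, ω_c=1
ω_r = 1 − (27/73)(0−1) = 100/73
ω_r/ω_c = 100/73

100/73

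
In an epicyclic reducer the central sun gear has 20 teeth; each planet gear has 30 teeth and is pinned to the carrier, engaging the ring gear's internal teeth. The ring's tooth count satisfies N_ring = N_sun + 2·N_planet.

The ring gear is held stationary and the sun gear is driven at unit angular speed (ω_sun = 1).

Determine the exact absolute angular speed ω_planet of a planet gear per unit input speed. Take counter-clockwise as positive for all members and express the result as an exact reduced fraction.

N_ring = 20 + 2·30 = 80
20(ω_s−ω_c) = −80(ω_r−ω_c),  ω_r=0, ω_s=1
20(1−ω_c) = −80(0−ω_c)  ⇒  100ω_c = 20  ⇒  ω_c = 1/5
sun–planet: 20·(1−1/5) = −30·(ω_p−ω_c)  ⇒  ω_p−ω_c = −(20/30)·(4/5) = -8/15
ω_p = 1/5 − 8/15 = -1/3

-1/3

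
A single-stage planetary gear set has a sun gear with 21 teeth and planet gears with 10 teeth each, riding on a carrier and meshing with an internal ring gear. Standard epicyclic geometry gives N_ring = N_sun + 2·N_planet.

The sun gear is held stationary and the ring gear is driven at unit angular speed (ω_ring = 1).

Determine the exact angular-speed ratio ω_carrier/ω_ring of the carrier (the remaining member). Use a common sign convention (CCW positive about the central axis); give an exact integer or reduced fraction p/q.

N_ring = 21 + 2·10 = 41
21(ω_s−ω_c) = −41(ω_r−ω_c),  ω_s=0, ω_r=1
21(0−ω_c) = −41(1−ω_c)  ⇒  62ω_c = 41  ⇒  ω_c = 41/62
ω_c/ω_r = 41/62

41/62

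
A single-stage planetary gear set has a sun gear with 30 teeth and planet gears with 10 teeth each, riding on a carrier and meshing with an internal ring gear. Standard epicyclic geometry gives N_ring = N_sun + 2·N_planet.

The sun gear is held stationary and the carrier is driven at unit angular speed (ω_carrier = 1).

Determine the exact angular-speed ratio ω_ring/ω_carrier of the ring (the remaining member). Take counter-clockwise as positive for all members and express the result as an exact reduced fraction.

N_ring = 30 + 2·10 = 50
30(ω_s−ω_c) = −50(ω_r−ω_c),  ω_s=0, ω_c=1
ω_r = 1 − (30/50)(0−1) = 8/5
ω_r/ω_c = 8/5

8/5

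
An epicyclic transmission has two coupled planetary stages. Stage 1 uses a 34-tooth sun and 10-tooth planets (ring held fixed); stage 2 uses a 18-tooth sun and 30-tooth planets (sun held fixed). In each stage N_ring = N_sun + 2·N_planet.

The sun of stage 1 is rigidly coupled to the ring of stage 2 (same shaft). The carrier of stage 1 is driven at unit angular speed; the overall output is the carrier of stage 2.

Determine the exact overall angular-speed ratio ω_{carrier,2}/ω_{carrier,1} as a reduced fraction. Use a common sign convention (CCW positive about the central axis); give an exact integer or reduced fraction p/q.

Stage 1: N_ring = 34 + 2·10 = 54
Stage 1: 34(ω_s−ω_c) = −54(ω_r−ω_c),  ω_r=0, ω_c=1
Stage 1: ω_s = 1 − (54/34)(0−1) = 44/17
  ⇒ ω_s¹/ω_c¹ = 44/17
Stage 2: N_ring = 18 + 2·30 = 78
Stage 2: 18(ω_s−ω_c) = −78(ω_r−ω_c),  ω_s=0, ω_r=1
Stage 2: 18(0−ω_c) = −78(1−ω_c)  ⇒  96ω_c = 78  ⇒  ω_c = 13/16
  ⇒ ω_c²/ω_r² = 13/16
Coupling ω_r² = ω_s¹ ⇒ overall = 44/17 × 13/16 = 143/68

143/68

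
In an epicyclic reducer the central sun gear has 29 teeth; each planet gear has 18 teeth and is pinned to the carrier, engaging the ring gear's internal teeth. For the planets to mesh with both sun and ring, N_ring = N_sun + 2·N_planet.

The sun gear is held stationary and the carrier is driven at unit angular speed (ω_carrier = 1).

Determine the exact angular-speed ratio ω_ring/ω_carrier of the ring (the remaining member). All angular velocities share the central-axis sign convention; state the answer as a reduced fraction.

94/65

N_ring = 29 + 2·18 = 65
29(ω_s−ω_c) = −65(ω_r−ω_c),  ω_s=0, ω_c=1
ω_r = 1 − (29/65)(0−1) = 94/65
ω_r/ω_c = 94/65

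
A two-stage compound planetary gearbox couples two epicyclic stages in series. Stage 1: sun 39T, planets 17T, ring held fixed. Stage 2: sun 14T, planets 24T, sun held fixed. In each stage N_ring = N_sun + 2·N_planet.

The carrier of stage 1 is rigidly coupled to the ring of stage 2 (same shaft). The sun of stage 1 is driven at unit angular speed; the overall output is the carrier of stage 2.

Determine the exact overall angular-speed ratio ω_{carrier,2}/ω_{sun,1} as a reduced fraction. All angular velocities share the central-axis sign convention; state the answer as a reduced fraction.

1209/4256

Stage 1: N_ring = 39 + 2·17 = 73
Stage 1: 39(ω_s−ω_c) = −73(ω_r−ω_c),  ω_r=0, ω_s=1
Stage 1: 39(1−ω_c) = −73(0−ω_c)  ⇒  112ω_c = 39  ⇒  ω_c = 39/112
  ⇒ ω_c¹/ω_s¹ = 39/112
Stage 2: N_ring = 14 + 2·24 = 62
Stage 2: 14(ω_s−ω_c) = −62(ω_r−ω_c),  ω_s=0, ω_r=1
Stage 2: 14(0−ω_c) = −62(1−ω_c)  ⇒  76ω_c = 62  ⇒  ω_c = 31/38
  ⇒ ω_c²/ω_r² = 31/38
Coupling ω_r² = ω_c¹ ⇒ overall = 39/112 × 31/38 = 1209/4256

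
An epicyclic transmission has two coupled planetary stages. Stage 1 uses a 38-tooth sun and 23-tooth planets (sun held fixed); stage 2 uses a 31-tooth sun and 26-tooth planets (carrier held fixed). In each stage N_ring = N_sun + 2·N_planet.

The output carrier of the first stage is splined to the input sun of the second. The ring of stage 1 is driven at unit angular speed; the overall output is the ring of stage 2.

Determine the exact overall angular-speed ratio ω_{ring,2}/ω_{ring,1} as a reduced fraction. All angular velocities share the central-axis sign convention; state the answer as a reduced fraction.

Stage 1: N_ring = 38 + 2·23 = 84
Stage 1: 38(ω_s−ω_c) = −84(ω_r−ω_c),  ω_s=0, ω_r=1
Stage 1: 38(0−ω_c) = −84(1−ω_c)  ⇒  122ω_c = 84  ⇒  ω_c = 42/61
  ⇒ ω_c¹/ω_r¹ = 42/61
Stage 2: N_ring = 31 + 2·26 = 83
Stage 2: 31(ω_s−ω_c) = −83(ω_r−ω_c),  ω_c=0, ω_s=1
Stage 2: ω_r = 0 − (31/83)(1−0) = -31/83
  ⇒ ω_r²/ω_s² = -31/83
Coupling ω_s² = ω_c¹ ⇒ overall = 42/61 × -31/83 = -1302/5063

-1302/5063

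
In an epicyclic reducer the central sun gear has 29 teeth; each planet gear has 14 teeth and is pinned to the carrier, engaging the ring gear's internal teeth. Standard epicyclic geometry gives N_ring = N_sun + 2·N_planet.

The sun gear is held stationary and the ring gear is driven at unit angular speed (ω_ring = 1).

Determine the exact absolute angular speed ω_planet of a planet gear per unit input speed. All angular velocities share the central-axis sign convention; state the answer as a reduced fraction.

N_ring = 29 + 2·14 = 57
29(ω_s−ω_c) = −57(ω_r−ω_c),  ω_s=0, ω_r=1
29(0−ω_c) = −57(1−ω_c)  ⇒  86ω_c = 57  ⇒  ω_c = 57/86
sun–planet: 29·(0−57/86) = −14·(ω_p−ω_c)  ⇒  ω_p−ω_c = −(29/14)·(-57/86) = 1653/1204
ω_p = 57/86 + 1653/1204 = 57/28

57/28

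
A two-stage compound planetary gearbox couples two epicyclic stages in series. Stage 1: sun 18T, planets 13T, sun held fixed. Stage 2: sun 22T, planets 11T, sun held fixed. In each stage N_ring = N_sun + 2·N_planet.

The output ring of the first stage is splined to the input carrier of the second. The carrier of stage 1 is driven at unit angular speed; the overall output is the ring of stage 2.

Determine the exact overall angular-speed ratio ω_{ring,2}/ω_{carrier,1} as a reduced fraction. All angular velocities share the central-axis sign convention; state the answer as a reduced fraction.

Stage 1: N_ring = 18 + 2·13 = 44
Stage 1: 18(ω_s−ω_c) = −44(ω_r−ω_c),  ω_s=0, ω_c=1
Stage 1: ω_r = 1 − (18/44)(0−1) = 31/22
  ⇒ ω_r¹/ω_c¹ = 31/22
Stage 2: N_ring = 22 + 2·11 = 44
Stage 2: 22(ω_s−ω_c) = −44(ω_r−ω_c),  ω_s=0, ω_c=1
Stage 2: ω_r = 1 − (22/44)(0−1) = 3/2
  ⇒ ω_r²/ω_c² = 3/2
Coupling ω_c² = ω_r¹ ⇒ overall = 31/22 × 3/2 = 93/44

93/44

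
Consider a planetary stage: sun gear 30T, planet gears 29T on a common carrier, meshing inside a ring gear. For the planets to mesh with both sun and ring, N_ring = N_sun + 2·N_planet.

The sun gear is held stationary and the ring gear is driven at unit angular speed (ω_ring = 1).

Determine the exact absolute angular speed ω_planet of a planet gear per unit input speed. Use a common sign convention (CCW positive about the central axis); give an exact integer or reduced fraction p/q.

N_ring = 30 + 2·29 = 88
30(ω_s−ω_c) = −88(ω_r−ω_c),  ω_s=0, ω_r=1
30(0−ω_c) = −88(1−ω_c)  ⇒  118ω_c = 88  ⇒  ω_c = 44/59
sun–planet: 30·(0−44/59) = −29·(ω_p−ω_c)  ⇒  ω_p−ω_c = −(30/29)·(-44/59) = 1320/1711
ω_p = 44/59 + 1320/1711 = 44/29

44/29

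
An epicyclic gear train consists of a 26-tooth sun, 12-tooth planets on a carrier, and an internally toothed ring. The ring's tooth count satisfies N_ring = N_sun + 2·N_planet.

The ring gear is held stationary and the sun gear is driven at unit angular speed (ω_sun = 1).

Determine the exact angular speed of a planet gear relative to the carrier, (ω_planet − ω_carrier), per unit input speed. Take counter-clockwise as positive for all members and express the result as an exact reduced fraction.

N_ring = 26 + 2·12 = 50
26(ω_s−ω_c) = −50(ω_r−ω_c),  ω_r=0, ω_s=1
26(1−ω_c) = −50(0−ω_c)  ⇒  76ω_c = 26  ⇒  ω_c = 13/38
sun–planet: 26·(1−13/38) = −12·(ω_p−ω_c)  ⇒  ω_p−ω_c = −(26/12)·(25/38) = -325/228

-325/228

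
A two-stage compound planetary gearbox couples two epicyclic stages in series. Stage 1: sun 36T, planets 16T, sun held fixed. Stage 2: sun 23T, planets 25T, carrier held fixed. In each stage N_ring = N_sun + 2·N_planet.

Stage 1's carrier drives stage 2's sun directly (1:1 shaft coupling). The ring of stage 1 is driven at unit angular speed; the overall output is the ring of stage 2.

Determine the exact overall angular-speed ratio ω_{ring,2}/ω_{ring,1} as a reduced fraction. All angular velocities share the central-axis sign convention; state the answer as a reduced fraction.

Stage 1: N_ring = 36 + 2·16 = 68
Stage 1: 36(ω_s−ω_c) = −68(ω_r−ω_c),  ω_s=0, ω_r=1
Stage 1: 36(0−ω_c) = −68(1−ω_c)  ⇒  104ω_c = 68  ⇒  ω_c = 17/26
  ⇒ ω_c¹/ω_r¹ = 17/26
Stage 2: N_ring = 23 + 2·25 = 73
Stage 2: 23(ω_s−ω_c) = −73(ω_r−ω_c),  ω_c=0, ω_s=1
Stage 2: ω_r = 0 − (23/73)(1−0) = -23/73
  ⇒ ω_r²/ω_s² = -23/73
Coupling ω_s² = ω_c¹ ⇒ overall = 17/26 × -23/73 = -391/1898

-391/1898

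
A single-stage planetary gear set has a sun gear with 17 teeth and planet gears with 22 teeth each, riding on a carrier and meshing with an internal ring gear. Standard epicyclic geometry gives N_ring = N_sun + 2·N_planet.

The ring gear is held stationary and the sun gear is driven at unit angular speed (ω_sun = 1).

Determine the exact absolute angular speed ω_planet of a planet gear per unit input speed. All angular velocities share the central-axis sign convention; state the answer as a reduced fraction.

-17/44

N_ring = 17 + 2·22 = 61
17(ω_s−ω_c) = −61(ω_r−ω_c),  ω_r=0, ω_s=1
17(1−ω_c) = −61(0−ω_c)  ⇒  78ω_c = 17  ⇒  ω_c = 17/78
sun–planet: 17·(1−17/78) = −22·(ω_p−ω_c)  ⇒  ω_p−ω_c = −(17/22)·(61/78) = -1037/1716
ω_p = 17/78 − 1037/1716 = -17/44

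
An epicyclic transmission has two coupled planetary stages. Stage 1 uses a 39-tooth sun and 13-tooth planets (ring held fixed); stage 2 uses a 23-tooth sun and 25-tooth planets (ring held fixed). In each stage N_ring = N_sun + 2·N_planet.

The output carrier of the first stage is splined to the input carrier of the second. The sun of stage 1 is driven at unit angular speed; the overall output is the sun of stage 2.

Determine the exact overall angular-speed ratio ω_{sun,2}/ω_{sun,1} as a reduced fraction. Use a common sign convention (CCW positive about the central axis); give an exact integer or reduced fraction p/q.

36/23

Stage 1: N_ring = 39 + 2·13 = 65
Stage 1: 39(ω_s−ω_c) = −65(ω_r−ω_c),  ω_r=0, ω_s=1
Stage 1: 39(1−ω_c) = −65(0−ω_c)  ⇒  104ω_c = 39  ⇒  ω_c = 3/8
  ⇒ ω_c¹/ω_s¹ = 3/8
Stage 2: N_ring = 23 + 2·25 = 73
Stage 2: 23(ω_s−ω_c) = −73(ω_r−ω_c),  ω_r=0, ω_c=1
Stage 2: ω_s = 1 − (73/23)(0−1) = 96/23
  ⇒ ω_s²/ω_c² = 96/23
Coupling ω_c² = ω_c¹ ⇒ overall = 3/8 × 96/23 = 36/23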